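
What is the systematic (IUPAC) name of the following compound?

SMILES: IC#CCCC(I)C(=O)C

3,7-diiodohept-6-yn-2-one

The longest carbon chain that includes the carbonyl and the multiple bond has 7 carbons, so the parent hydride is heptane.
The highest-priority functional group is a ketone (C=O on an internal carbon), so the name ends in -one.
The chain contains a C≡C triple bond, so the unsaturation ending is -yne.
Number the chain so that numbering from this end puts the carbonyl group at C-2 rather than C-6.
This places the carbonyl at C-2; the triple bond between C-6 and C-7; iodo groups at C-3 and C-7.
The name is 3,7-diiodohept-6-yn-2-one.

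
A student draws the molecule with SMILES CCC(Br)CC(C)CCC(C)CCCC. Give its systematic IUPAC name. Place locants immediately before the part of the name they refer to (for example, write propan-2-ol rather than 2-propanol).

The longest carbon chain is 12 atoms: the parent is dodecane.
Number the chain so that the substituent locant set {3,5,8} is lower than {5,8,10} at the first point of difference.
With this numbering: a bromo group at C-3; methyl groups at C-5 and C-8.
Substituent prefixes are cited in alphabetical order (multiplying prefixes like di-/tri- are ignored for ordering).
The name is 3-bromo-5,8-dimethyldodecane.

3-bromo-5,8-dimethyldodecane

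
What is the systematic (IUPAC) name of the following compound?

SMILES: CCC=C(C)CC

3-methylhex-3-ene

The longest carbon chain that includes the multiple bond has 6 carbons, so the parent hydride is hexane.
The chain contains a C=C double bond, so the unsaturation ending is -ene.
Number the chain so that the substituent locant set {3} is lower than {4} at the first point of difference.
That gives the double bond between C-3 and C-4; a methyl group at C-3.
Putting it together: 3-methylhex-3-ene.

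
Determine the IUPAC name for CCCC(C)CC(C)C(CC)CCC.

The longest carbon chain is 10 atoms: the parent is decane.
Number the chain so that the substituent locant set {4,5,7} is lower than {4,6,7} at the first point of difference.
This places an ethyl group at C-4; methyl groups at C-5 and C-7.
Substituent prefixes are cited in alphabetical order (multiplying prefixes like di-/tri- are ignored for ordering).
Assembling the pieces gives 4-ethyl-5,7-dimethyldecane.

4-ethyl-5,7-dimethyldecane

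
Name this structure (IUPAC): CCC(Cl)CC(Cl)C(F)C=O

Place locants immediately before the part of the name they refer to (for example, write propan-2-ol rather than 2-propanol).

The longest carbon chain that includes the –CHO group has 7 carbons, so the parent hydride is heptane.
The principal characteristic group is an aldehyde (terminal –CHO), named with the suffix -al.
Number the chain so that the aldehyde carbon is C-1 by definition.
This places chloro groups at C-3 and C-5; a fluoro group at C-2.
Substituent prefixes are cited in alphabetical order (multiplying prefixes like di-/tri- are ignored for ordering).
The name is 3,5-dichloro-2-fluoroheptanal.

3,5-dichloro-2-fluoroheptanal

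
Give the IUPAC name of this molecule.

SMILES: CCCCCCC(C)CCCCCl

The parent chain contains 11 carbons (undecane).
Choose the numbering such that the substituent locant set {1,5} is lower than {7,11} at the first point of difference.
With this numbering: a chloro group at C-1; a methyl group at C-5.
Prefixes are listed alphabetically: chloro, methyl.
Putting it together: 1-chloro-5-methylundecane.

1-chloro-5-methylundecane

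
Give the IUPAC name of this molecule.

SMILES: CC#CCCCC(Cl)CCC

The longest carbon chain that includes the multiple bond has 10 carbons, so the parent hydride is decane.
A C≡C triple bond in the chain gives the infix -yne-.
Choose the numbering such that numbering from this end puts the triple bond at C-2 rather than C-8.
With this numbering: the triple bond between C-2 and C-3; a chloro group at C-7.
Assembling the pieces gives 7-chlorodec-2-yne.

7-chlorodec-2-yne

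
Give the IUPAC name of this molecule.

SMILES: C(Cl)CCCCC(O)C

7-chloroheptan-2-ol

Counting along the main chain through the –OH group gives 7 carbons: the parent is heptane.
An alcohol (–OH) is the principal characteristic group, giving the suffix -ol.
The numbering direction is chosen so that numbering from this end puts the hydroxyl group at C-2 rather than C-6.
With this numbering: the hydroxyl at C-2; a chloro group at C-7.
Putting it together: 7-chloroheptan-2-ol.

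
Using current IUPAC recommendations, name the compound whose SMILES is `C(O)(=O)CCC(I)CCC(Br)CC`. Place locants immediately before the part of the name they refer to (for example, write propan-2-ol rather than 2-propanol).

7-bromo-4-iodononanoic acid

Counting along the main chain through the –COOH group gives 9 carbons: the parent is nonane.
The highest-priority functional group is a carboxylic acid (terminal –COOH), so the name ends in -oic acid.
The numbering direction is chosen so that the carboxylic acid carbon is C-1 by definition.
With this numbering: a bromo group at C-7; an iodo group at C-4.
Substituent prefixes are cited in alphabetical order (multiplying prefixes like di-/tri- are ignored for ordering).
Putting it together: 7-bromo-4-iodononanoic acid.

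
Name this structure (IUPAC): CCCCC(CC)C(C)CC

4-ethyl-3-methyloctane

The longest continuous carbon chain has 8 atoms, so the parent hydride is octane.
The numbering direction is chosen so that the substituent locant set {3,4} is lower than {5,6} at the first point of difference.
That gives an ethyl group at C-4; a methyl group at C-3.
Prefixes are listed alphabetically: ethyl, methyl.
Assembling the pieces gives 4-ethyl-3-methyloctane.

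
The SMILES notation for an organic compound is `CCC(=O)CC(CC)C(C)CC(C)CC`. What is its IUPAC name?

5-ethyl-6,8-dimethyldecan-3-one

The longest chain bearing the carbonyl is 10 carbons long (decane).
The principal characteristic group is a ketone (C=O on an internal carbon), named with the suffix -one.
Choose the numbering such that numbering from this end puts the carbonyl group at C-3 rather than C-8.
That gives the carbonyl at C-3; an ethyl group at C-5; methyl groups at C-6 and C-8.
Substituent prefixes are cited in alphabetical order (multiplying prefixes like di-/tri- are ignored for ordering).
The name is 5-ethyl-6,8-dimethyldecan-3-one.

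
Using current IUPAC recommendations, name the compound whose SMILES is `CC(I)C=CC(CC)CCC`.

Counting along the main chain through the multiple bond gives 8 carbons: the parent is octane.
The chain contains a C=C double bond, so the unsaturation ending is -ene.
The numbering direction is chosen so that numbering from this end puts the double bond at C-3 rather than C-5.
That gives the double bond between C-3 and C-4; an ethyl group at C-5; an iodo group at C-2.
The substituents are ordered alphabetically, ignoring any di-/tri- multipliers.
Assembling the pieces gives 5-ethyl-2-iodooct-3-ene.

5-ethyl-2-iodooct-3-ene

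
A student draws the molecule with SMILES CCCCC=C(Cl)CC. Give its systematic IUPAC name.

3-chlorooct-3-ene

The longest chain bearing the multiple bond is 8 carbons long (octane).
There is one C=C double bond, indicated by the ending -ene.
Choose the numbering such that numbering from this end puts the double bond at C-3 rather than C-5.
This places the double bond between C-3 and C-4; a chloro group at C-3.
Putting it together: 3-chlorooct-3-ene.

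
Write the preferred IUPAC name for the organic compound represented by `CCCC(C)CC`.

3-methylhexane

The longest continuous carbon chain has 6 atoms, so the parent hydride is hexane.
The numbering direction is chosen so that the substituent locant set {3} is lower than {4} at the first point of difference.
That gives a methyl group at C-3.
The name is 3-methylhexane.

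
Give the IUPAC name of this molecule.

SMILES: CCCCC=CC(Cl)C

2-chlorooct-3-ene

The longest chain bearing the multiple bond is 8 carbons long (octane).
There is one C=C double bond, indicated by the ending -ene.
Choose the numbering such that numbering from this end puts the double bond at C-3 rather than C-5.
With this numbering: the double bond between C-3 and C-4; a chloro group at C-2.
Assembling the pieces gives 2-chlorooct-3-ene.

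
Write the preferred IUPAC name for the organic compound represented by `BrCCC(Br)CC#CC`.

5,7-dibromohept-2-yne

The longest carbon chain that includes the multiple bond has 7 carbons, so the parent hydride is heptane.
The chain contains a C≡C triple bond, so the unsaturation ending is -yne.
Choose the numbering such that numbering from this end puts the triple bond at C-2 rather than C-5.
That gives the triple bond between C-2 and C-3; bromo groups at C-5 and C-7.
The name is 5,7-dibromohept-2-yne.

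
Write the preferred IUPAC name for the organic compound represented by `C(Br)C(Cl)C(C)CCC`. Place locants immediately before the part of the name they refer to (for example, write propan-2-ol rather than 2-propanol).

The longest carbon chain is 6 atoms: the parent is hexane.
The numbering direction is chosen so that the substituent locant set {1,2,3} is lower than {4,5,6} at the first point of difference.
With this numbering: a bromo group at C-1; a chloro group at C-2; a methyl group at C-3.
The substituents are ordered alphabetically, ignoring any di-/tri- multipliers.
Putting it together: 1-bromo-2-chloro-3-methylhexane.

1-bromo-2-chloro-3-methylhexane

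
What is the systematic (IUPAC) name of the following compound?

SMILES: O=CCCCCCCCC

The longest carbon chain that includes the –CHO group has 9 carbons, so the parent hydride is nonane.
The highest-priority functional group is an aldehyde (terminal –CHO), so the name ends in -al.
The numbering direction is chosen so that the aldehyde carbon is C-1 by definition.
Putting it together: nonanal.

nonanal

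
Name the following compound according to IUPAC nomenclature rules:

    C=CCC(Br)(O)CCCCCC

4-bromodec-1-en-4-ol

Counting along the main chain through the –OH group and the multiple bond gives 10 carbons: the parent is decane.
An alcohol (–OH) is the principal characteristic group, giving the suffix -ol.
The chain contains a C=C double bond, so the unsaturation ending is -ene.
The numbering direction is chosen so that numbering from this end puts the hydroxyl group at C-4 rather than C-7.
With this numbering: the hydroxyl at C-4; the double bond between C-1 and C-2; a bromo group at C-4.
Putting it together: 4-bromodec-1-en-4-ol.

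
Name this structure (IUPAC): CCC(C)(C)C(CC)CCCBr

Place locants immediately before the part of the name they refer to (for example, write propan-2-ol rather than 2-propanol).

The parent chain contains 7 carbons (heptane).
Choose the numbering such that the substituent locant set {1,4,5,5} is lower than {3,3,4,7} at the first point of difference.
That gives a bromo group at C-1; an ethyl group at C-4; two methyl groups at C-5.
The substituents are ordered alphabetically, ignoring any di-/tri- multipliers.
Assembling the pieces gives 1-bromo-4-ethyl-5,5-dimethylheptane.

1-bromo-4-ethyl-5,5-dimethylheptane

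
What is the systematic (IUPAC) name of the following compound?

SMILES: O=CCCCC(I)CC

5-iodoheptanal

The longest carbon chain that includes the –CHO group has 7 carbons, so the parent hydride is heptane.
The highest-priority functional group is an aldehyde (terminal –CHO), so the name ends in -al.
Choose the numbering such that the aldehyde carbon is C-1 by definition.
With this numbering: an iodo group at C-5.
The name is 5-iodoheptanal.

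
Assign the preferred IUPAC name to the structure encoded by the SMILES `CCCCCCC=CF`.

The longest carbon chain that includes the multiple bond has 8 carbons, so the parent hydride is octane.
A C=C double bond in the chain gives the infix -ene-.
Number the chain so that numbering from this end puts the double bond at C-1 rather than C-7.
With this numbering: the double bond between C-1 and C-2; a fluoro group at C-1.
Putting it together: 1-fluorooct-1-ene.

1-fluorooct-1-ene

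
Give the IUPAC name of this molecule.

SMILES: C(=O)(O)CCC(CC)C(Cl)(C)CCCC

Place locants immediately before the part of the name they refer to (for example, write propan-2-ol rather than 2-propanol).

The longest chain bearing the –COOH group is 9 carbons long (nonane).
The principal characteristic group is a carboxylic acid (terminal –COOH), named with the suffix -oic acid.
Number the chain so that the carboxylic acid carbon is C-1 by definition.
That gives a chloro group at C-5; an ethyl group at C-4; a methyl group at C-5.
Prefixes are listed alphabetically: chloro, ethyl, methyl.
Assembling the pieces gives 5-chloro-4-ethyl-5-methylnonanoic acid.

5-chloro-4-ethyl-5-methylnonanoic acid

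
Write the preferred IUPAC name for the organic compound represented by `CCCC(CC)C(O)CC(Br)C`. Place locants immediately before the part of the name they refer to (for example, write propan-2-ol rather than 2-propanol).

The longest chain bearing the –OH group is 8 carbons long (octane).
The highest-priority functional group is an alcohol (–OH), so the name ends in -ol.
The numbering direction is chosen so that numbering from this end puts the hydroxyl group at C-4 rather than C-5.
This places the hydroxyl at C-4; a bromo group at C-2; an ethyl group at C-5.
The substituents are ordered alphabetically, ignoring any di-/tri- multipliers.
Assembling the pieces gives 2-bromo-5-ethyloctan-4-ol.

2-bromo-5-ethyloctan-4-ol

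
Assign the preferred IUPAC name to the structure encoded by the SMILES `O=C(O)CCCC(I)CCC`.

5-iodooctanoic acid

The longest carbon chain that includes the –COOH group has 8 carbons, so the parent hydride is octane.
The principal characteristic group is a carboxylic acid (terminal –COOH), named with the suffix -oic acid.
The numbering direction is chosen so that the carboxylic acid carbon is C-1 by definition.
With this numbering: an iodo group at C-5.
Putting it together: 5-iodooctanoic acid.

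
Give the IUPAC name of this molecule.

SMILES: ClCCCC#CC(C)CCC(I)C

The longest carbon chain that includes the multiple bond has 10 carbons, so the parent hydride is decane.
The chain contains a C≡C triple bond, so the unsaturation ending is -yne.
Number the chain so that numbering from this end puts the triple bond at C-4 rather than C-6.
This places the triple bond between C-4 and C-5; a chloro group at C-1; an iodo group at C-9; a methyl group at C-6.
The substituents are ordered alphabetically, ignoring any di-/tri- multipliers.
The name is 1-chloro-9-iodo-6-methyldec-4-yne.

1-chloro-9-iodo-6-methyldec-4-yne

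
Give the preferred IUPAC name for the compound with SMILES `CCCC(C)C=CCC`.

The longest carbon chain that includes the multiple bond has 8 carbons, so the parent hydride is octane.
The chain contains a C=C double bond, so the unsaturation ending is -ene.
The numbering direction is chosen so that numbering from this end puts the double bond at C-3 rather than C-5.
With this numbering: the double bond between C-3 and C-4; a methyl group at C-5.
Putting it together: 5-methyloct-3-ene.

5-methyloct-3-ene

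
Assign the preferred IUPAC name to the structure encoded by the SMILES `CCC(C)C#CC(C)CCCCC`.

3,6-dimethylundec-4-yne

The longest carbon chain that includes the multiple bond has 11 carbons, so the parent hydride is undecane.
The chain contains a C≡C triple bond, so the unsaturation ending is -yne.
Number the chain so that numbering from this end puts the triple bond at C-4 rather than C-7.
With this numbering: the triple bond between C-4 and C-5; methyl groups at C-3 and C-6.
Putting it together: 3,6-dimethylundec-4-yne.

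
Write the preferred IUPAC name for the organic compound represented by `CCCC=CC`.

Counting along the main chain through the multiple bond gives 6 carbons: the parent is hexane.
A C=C double bond in the chain gives the infix -ene-.
Number the chain so that numbering from this end puts the double bond at C-2 rather than C-4.
With this numbering: the double bond between C-2 and C-3.
Assembling the pieces gives hex-2-ene.

hex-2-ene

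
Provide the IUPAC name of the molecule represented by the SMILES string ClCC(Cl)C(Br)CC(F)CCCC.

The longest continuous carbon chain has 9 atoms, so the parent hydride is nonane.
Number the chain so that the substituent locant set {1,2,3,5} is lower than {5,7,8,9} at the first point of difference.
With this numbering: a bromo group at C-3; chloro groups at C-1 and C-2; a fluoro group at C-5.
Substituent prefixes are cited in alphabetical order (multiplying prefixes like di-/tri- are ignored for ordering).
The name is 3-bromo-1,2-dichloro-5-fluorononane.

3-bromo-1,2-dichloro-5-fluorononane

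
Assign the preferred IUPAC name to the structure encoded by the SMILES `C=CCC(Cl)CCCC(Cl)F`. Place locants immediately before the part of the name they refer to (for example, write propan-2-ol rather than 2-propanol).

4,8-dichloro-8-fluorooct-1-ene

The longest chain bearing the multiple bond is 8 carbons long (octane).
There is one C=C double bond, indicated by the ending -ene.
Choose the numbering such that numbering from this end puts the double bond at C-1 rather than C-7.
This places the double bond between C-1 and C-2; chloro groups at C-4 and C-8; a fluoro group at C-8.
Prefixes are listed alphabetically: chloro, fluoro.
The name is 4,8-dichloro-8-fluorooct-1-ene.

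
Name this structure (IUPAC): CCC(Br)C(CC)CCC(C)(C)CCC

3-bromo-4-ethyl-7,7-dimethyldecane

The longest continuous carbon chain has 10 atoms, so the parent hydride is decane.
Number the chain so that the substituent locant set {3,4,7,7} is lower than {4,4,7,8} at the first point of difference.
That gives a bromo group at C-3; an ethyl group at C-4; two methyl groups at C-7.
The substituents are ordered alphabetically, ignoring any di-/tri- multipliers.
Assembling the pieces gives 3-bromo-4-ethyl-7,7-dimethyldecane.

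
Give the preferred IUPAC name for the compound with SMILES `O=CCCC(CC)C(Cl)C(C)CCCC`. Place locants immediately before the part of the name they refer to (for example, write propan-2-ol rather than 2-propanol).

5-chloro-4-ethyl-6-methyldecanal

Counting along the main chain through the –CHO group gives 10 carbons: the parent is decane.
The principal characteristic group is an aldehyde (terminal –CHO), named with the suffix -al.
Choose the numbering such that the aldehyde carbon is C-1 by definition.
That gives a chloro group at C-5; an ethyl group at C-4; a methyl group at C-6.
Prefixes are listed alphabetically: chloro, ethyl, methyl.
Putting it together: 5-chloro-4-ethyl-6-methyldecanal.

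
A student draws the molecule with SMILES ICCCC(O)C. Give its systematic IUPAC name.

The longest chain bearing the –OH group is 5 carbons long (pentane).
An alcohol (–OH) is the principal characteristic group, giving the suffix -ol.
Choose the numbering such that numbering from this end puts the hydroxyl group at C-2 rather than C-4.
This places the hydroxyl at C-2; an iodo group at C-5.
The name is 5-iodopentan-2-ol.

5-iodopentan-2-ol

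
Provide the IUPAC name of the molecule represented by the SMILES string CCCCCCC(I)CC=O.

3-iodononanal

Counting along the main chain through the –CHO group gives 9 carbons: the parent is nonane.
The highest-priority functional group is an aldehyde (terminal –CHO), so the name ends in -al.
The numbering direction is chosen so that the aldehyde carbon is C-1 by definition.
This places an iodo group at C-3.
Putting it together: 3-iodononanal.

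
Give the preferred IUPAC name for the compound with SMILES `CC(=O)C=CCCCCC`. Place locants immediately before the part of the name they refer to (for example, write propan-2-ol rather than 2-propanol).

The longest carbon chain that includes the carbonyl and the multiple bond has 9 carbons, so the parent hydride is nonane.
The principal characteristic group is a ketone (C=O on an internal carbon), named with the suffix -one.
A C=C double bond in the chain gives the infix -ene-.
Choose the numbering such that numbering from this end puts the carbonyl group at C-2 rather than C-8.
This places the carbonyl at C-2; the double bond between C-3 and C-4.
Putting it together: non-3-en-2-one.

non-3-en-2-one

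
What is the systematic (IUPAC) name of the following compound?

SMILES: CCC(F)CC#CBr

1-bromo-4-fluorohex-1-yne

Counting along the main chain through the multiple bond gives 6 carbons: the parent is hexane.
There is one C≡C triple bond, indicated by the ending -yne.
Choose the numbering such that numbering from this end puts the triple bond at C-1 rather than C-5.
That gives the triple bond between C-1 and C-2; a bromo group at C-1; a fluoro group at C-4.
Prefixes are listed alphabetically: bromo, fluoro.
Assembling the pieces gives 1-bromo-4-fluorohex-1-yne.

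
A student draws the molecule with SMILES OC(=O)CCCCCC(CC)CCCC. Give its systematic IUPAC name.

7-ethylundecanoic acid

The longest chain bearing the –COOH group is 11 carbons long (undecane).
The principal characteristic group is a carboxylic acid (terminal –COOH), named with the suffix -oic acid.
Number the chain so that the carboxylic acid carbon is C-1 by definition.
This places an ethyl group at C-7.
Assembling the pieces gives 7-ethylundecanoic acid.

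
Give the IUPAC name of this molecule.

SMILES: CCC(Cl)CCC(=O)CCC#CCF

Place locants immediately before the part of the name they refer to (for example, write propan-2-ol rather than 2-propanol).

9-chloro-1-fluoroundec-2-yn-6-one

Counting along the main chain through the carbonyl and the multiple bond gives 11 carbons: the parent is undecane.
The highest-priority functional group is a ketone (C=O on an internal carbon), so the name ends in -one.
There is one C≡C triple bond, indicated by the ending -yne.
Choose the numbering such that numbering from this end puts the triple bond at C-2 rather than C-9.
That gives the carbonyl at C-6; the triple bond between C-2 and C-3; a chloro group at C-9; a fluoro group at C-1.
Prefixes are listed alphabetically: chloro, fluoro.
Assembling the pieces gives 9-chloro-1-fluoroundec-2-yn-6-one.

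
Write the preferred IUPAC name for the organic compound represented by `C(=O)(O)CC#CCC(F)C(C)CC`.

6-fluoro-7-methylnon-3-ynoic acid

The longest carbon chain that includes the –COOH group and the multiple bond has 9 carbons, so the parent hydride is nonane.
The principal characteristic group is a carboxylic acid (terminal –COOH), named with the suffix -oic acid.
There is one C≡C triple bond, indicated by the ending -yne.
Number the chain so that the carboxylic acid carbon is C-1 by definition.
With this numbering: the triple bond between C-3 and C-4; a fluoro group at C-6; a methyl group at C-7.
The substituents are ordered alphabetically, ignoring any di-/tri- multipliers.
Assembling the pieces gives 6-fluoro-7-methylnon-3-ynoic acid.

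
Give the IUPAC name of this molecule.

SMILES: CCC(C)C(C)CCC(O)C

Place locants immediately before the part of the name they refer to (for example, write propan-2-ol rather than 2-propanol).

5,6-dimethyloctan-2-ol

Counting along the main chain through the –OH group gives 8 carbons: the parent is octane.
The highest-priority functional group is an alcohol (–OH), so the name ends in -ol.
Choose the numbering such that numbering from this end puts the hydroxyl group at C-2 rather than C-7.
That gives the hydroxyl at C-2; methyl groups at C-5 and C-6.
The name is 5,6-dimethyloctan-2-ol.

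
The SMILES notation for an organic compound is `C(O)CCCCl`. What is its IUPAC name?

The longest carbon chain that includes the –OH group has 4 carbons, so the parent hydride is butane.
An alcohol (–OH) is the principal characteristic group, giving the suffix -ol.
Number the chain so that numbering from this end puts the hydroxyl group at C-1 rather than C-4.
With this numbering: the hydroxyl at C-1; a chloro group at C-4.
Assembling the pieces gives 4-chlorobutan-1-ol.

4-chlorobutan-1-ol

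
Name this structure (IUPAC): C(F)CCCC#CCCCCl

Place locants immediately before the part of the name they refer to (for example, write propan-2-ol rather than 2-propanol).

1-chloro-9-fluoronon-4-yne

Counting along the main chain through the multiple bond gives 9 carbons: the parent is nonane.
A C≡C triple bond in the chain gives the infix -yne-.
Choose the numbering such that numbering from this end puts the triple bond at C-4 rather than C-5.
That gives the triple bond between C-4 and C-5; a chloro group at C-1; a fluoro group at C-9.
Substituent prefixes are cited in alphabetical order (multiplying prefixes like di-/tri- are ignored for ordering).
Putting it together: 1-chloro-9-fluoronon-4-yne.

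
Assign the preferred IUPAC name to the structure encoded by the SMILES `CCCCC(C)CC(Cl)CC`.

The parent chain contains 9 carbons (nonane).
Choose the numbering such that the substituent locant set {3,5} is lower than {5,7} at the first point of difference.
This places a chloro group at C-3; a methyl group at C-5.
Substituent prefixes are cited in alphabetical order (multiplying prefixes like di-/tri- are ignored for ordering).
Putting it together: 3-chloro-5-methylnonane.

3-chloro-5-methylnonane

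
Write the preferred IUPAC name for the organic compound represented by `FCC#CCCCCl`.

The longest carbon chain that includes the multiple bond has 6 carbons, so the parent hydride is hexane.
There is one C≡C triple bond, indicated by the ending -yne.
The numbering direction is chosen so that numbering from this end puts the triple bond at C-2 rather than C-4.
With this numbering: the triple bond between C-2 and C-3; a chloro group at C-6; a fluoro group at C-1.
The substituents are ordered alphabetically, ignoring any di-/tri- multipliers.
The name is 6-chloro-1-fluorohex-2-yne.

6-chloro-1-fluorohex-2-yne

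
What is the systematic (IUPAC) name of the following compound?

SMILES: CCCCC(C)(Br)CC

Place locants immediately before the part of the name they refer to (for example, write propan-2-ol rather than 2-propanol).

3-bromo-3-methylheptane

The longest continuous carbon chain has 7 atoms, so the parent hydride is heptane.
The numbering direction is chosen so that the substituent locant set {3,3} is lower than {5,5} at the first point of difference.
That gives a bromo group at C-3; a methyl group at C-3.
The substituents are ordered alphabetically, ignoring any di-/tri- multipliers.
Putting it together: 3-bromo-3-methylheptane.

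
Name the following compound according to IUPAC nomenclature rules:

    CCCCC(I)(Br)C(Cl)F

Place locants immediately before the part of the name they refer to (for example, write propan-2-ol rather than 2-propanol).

2-bromo-1-chloro-1-fluoro-2-iodohexane

The parent chain contains 6 carbons (hexane).
Choose the numbering such that the substituent locant set {1,1,2,2} is lower than {5,5,6,6} at the first point of difference.
This places a bromo group at C-2; a chloro group at C-1; a fluoro group at C-1; an iodo group at C-2.
Prefixes are listed alphabetically: bromo, chloro, fluoro, iodo.
The name is 2-bromo-1-chloro-1-fluoro-2-iodohexane.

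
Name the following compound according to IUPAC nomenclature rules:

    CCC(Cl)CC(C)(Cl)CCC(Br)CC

8-bromo-3,5-dichloro-5-methyldecane

The longest continuous carbon chain has 10 atoms, so the parent hydride is decane.
Choose the numbering such that the substituent locant set {3,5,5,8} is lower than {3,6,6,8} at the first point of difference.
That gives a bromo group at C-8; chloro groups at C-3 and C-5; a methyl group at C-5.
Substituent prefixes are cited in alphabetical order (multiplying prefixes like di-/tri- are ignored for ordering).
Assembling the pieces gives 8-bromo-3,5-dichloro-5-methyldecane.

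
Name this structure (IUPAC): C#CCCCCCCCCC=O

The longest chain bearing the –CHO group and the multiple bond is 11 carbons long (undecane).
An aldehyde (terminal –CHO) is the principal characteristic group, giving the suffix -al.
There is one C≡C triple bond, indicated by the ending -yne.
The numbering direction is chosen so that the aldehyde carbon is C-1 by definition.
That gives the triple bond between C-10 and C-11.
Assembling the pieces gives undec-10-ynal.

undec-10-ynal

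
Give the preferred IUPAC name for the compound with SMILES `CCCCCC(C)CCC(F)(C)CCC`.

The longest continuous carbon chain has 12 atoms, so the parent hydride is dodecane.
Number the chain so that the substituent locant set {4,4,7} is lower than {6,9,9} at the first point of difference.
This places a fluoro group at C-4; methyl groups at C-4 and C-7.
The substituents are ordered alphabetically, ignoring any di-/tri- multipliers.
The name is 4-fluoro-4,7-dimethyldodecane.

4-fluoro-4,7-dimethyldodecane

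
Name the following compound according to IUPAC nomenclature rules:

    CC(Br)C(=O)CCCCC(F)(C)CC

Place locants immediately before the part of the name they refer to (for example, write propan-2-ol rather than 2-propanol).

2-bromo-8-fluoro-8-methyldecan-3-one

The longest carbon chain that includes the carbonyl has 10 carbons, so the parent hydride is decane.
The highest-priority functional group is a ketone (C=O on an internal carbon), so the name ends in -one.
The numbering direction is chosen so that numbering from this end puts the carbonyl group at C-3 rather than C-8.
This places the carbonyl at C-3; a bromo group at C-2; a fluoro group at C-8; a methyl group at C-8.
The substituents are ordered alphabetically, ignoring any di-/tri- multipliers.
Assembling the pieces gives 2-bromo-8-fluoro-8-methyldecan-3-one.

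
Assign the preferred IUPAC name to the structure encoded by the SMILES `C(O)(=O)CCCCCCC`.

Counting along the main chain through the –COOH group gives 8 carbons: the parent is octane.
The highest-priority functional group is a carboxylic acid (terminal –COOH), so the name ends in -oic acid.
Number the chain so that the carboxylic acid carbon is C-1 by definition.
The name is octanoic acid.

octanoic acid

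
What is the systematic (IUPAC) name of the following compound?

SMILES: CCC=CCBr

Counting along the main chain through the multiple bond gives 5 carbons: the parent is pentane.
A C=C double bond in the chain gives the infix -ene-.
Choose the numbering such that numbering from this end puts the double bond at C-2 rather than C-3.
With this numbering: the double bond between C-2 and C-3; a bromo group at C-1.
The name is 1-bromopent-2-ene.

1-bromopent-2-ene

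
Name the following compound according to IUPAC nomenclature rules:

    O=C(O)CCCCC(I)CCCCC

6-iodoundecanoic acid

The longest chain bearing the –COOH group is 11 carbons long (undecane).
The principal characteristic group is a carboxylic acid (terminal –COOH), named with the suffix -oic acid.
The numbering direction is chosen so that the carboxylic acid carbon is C-1 by definition.
That gives an iodo group at C-6.
The name is 6-iodoundecanoic acid.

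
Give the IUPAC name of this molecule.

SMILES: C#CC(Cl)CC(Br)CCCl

5-bromo-3,7-dichlorohept-1-yne

The longest carbon chain that includes the multiple bond has 7 carbons, so the parent hydride is heptane.
There is one C≡C triple bond, indicated by the ending -yne.
Number the chain so that numbering from this end puts the triple bond at C-1 rather than C-6.
With this numbering: the triple bond between C-1 and C-2; a bromo group at C-5; chloro groups at C-3 and C-7.
Substituent prefixes are cited in alphabetical order (multiplying prefixes like di-/tri- are ignored for ordering).
The name is 5-bromo-3,7-dichlorohept-1-yne.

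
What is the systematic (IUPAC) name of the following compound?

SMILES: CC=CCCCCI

Counting along the main chain through the multiple bond gives 7 carbons: the parent is heptane.
The chain contains a C=C double bond, so the unsaturation ending is -ene.
Choose the numbering such that numbering from this end puts the double bond at C-2 rather than C-5.
This places the double bond between C-2 and C-3; an iodo group at C-7.
The name is 7-iodohept-2-ene.

7-iodohept-2-ene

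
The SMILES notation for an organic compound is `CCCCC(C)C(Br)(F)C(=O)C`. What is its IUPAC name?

3-bromo-3-fluoro-4-methyloctan-2-one

The longest carbon chain that includes the carbonyl has 8 carbons, so the parent hydride is octane.
The highest-priority functional group is a ketone (C=O on an internal carbon), so the name ends in -one.
The numbering direction is chosen so that numbering from this end puts the carbonyl group at C-2 rather than C-7.
This places the carbonyl at C-2; a bromo group at C-3; a fluoro group at C-3; a methyl group at C-4.
The substituents are ordered alphabetically, ignoring any di-/tri- multipliers.
Assembling the pieces gives 3-bromo-3-fluoro-4-methyloctan-2-one.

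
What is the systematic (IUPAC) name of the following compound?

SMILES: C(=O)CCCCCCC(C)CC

8-methyldecanal

Counting along the main chain through the –CHO group gives 10 carbons: the parent is decane.
An aldehyde (terminal –CHO) is the principal characteristic group, giving the suffix -al.
Number the chain so that the aldehyde carbon is C-1 by definition.
This places a methyl group at C-8.
The name is 8-methyldecanal.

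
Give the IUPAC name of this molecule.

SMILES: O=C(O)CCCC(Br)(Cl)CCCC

5-bromo-5-chlorononanoic acid

The longest chain bearing the –COOH group is 9 carbons long (nonane).
The highest-priority functional group is a carboxylic acid (terminal –COOH), so the name ends in -oic acid.
The numbering direction is chosen so that the carboxylic acid carbon is C-1 by definition.
With this numbering: a bromo group at C-5; a chloro group at C-5.
The substituents are ordered alphabetically, ignoring any di-/tri- multipliers.
Assembling the pieces gives 5-bromo-5-chlorononanoic acid.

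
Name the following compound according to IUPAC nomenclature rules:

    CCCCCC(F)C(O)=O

2-fluoroheptanoic acid

The longest carbon chain that includes the –COOH group has 7 carbons, so the parent hydride is heptane.
The principal characteristic group is a carboxylic acid (terminal –COOH), named with the suffix -oic acid.
Choose the numbering such that the carboxylic acid carbon is C-1 by definition.
With this numbering: a fluoro group at C-2.
Putting it together: 2-fluoroheptanoic acid.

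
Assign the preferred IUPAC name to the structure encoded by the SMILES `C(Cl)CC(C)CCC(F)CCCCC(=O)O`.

The longest chain bearing the –COOH group is 11 carbons long (undecane).
The principal characteristic group is a carboxylic acid (terminal –COOH), named with the suffix -oic acid.
Number the chain so that the carboxylic acid carbon is C-1 by definition.
With this numbering: a chloro group at C-11; a fluoro group at C-6; a methyl group at C-9.
Prefixes are listed alphabetically: chloro, fluoro, methyl.
Putting it together: 11-chloro-6-fluoro-9-methylundecanoic acid.

11-chloro-6-fluoro-9-methylundecanoic acid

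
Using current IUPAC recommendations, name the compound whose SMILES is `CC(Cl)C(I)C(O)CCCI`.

6-chloro-1,5-diiodoheptan-4-ol

Counting along the main chain through the –OH group gives 7 carbons: the parent is heptane.
An alcohol (–OH) is the principal characteristic group, giving the suffix -ol.
The numbering direction is chosen so that the substituent locant set {1,5,6} is lower than {2,3,7} at the first point of difference.
That gives the hydroxyl at C-4; a chloro group at C-6; iodo groups at C-1 and C-5.
The substituents are ordered alphabetically, ignoring any di-/tri- multipliers.
The name is 6-chloro-1,5-diiodoheptan-4-ol.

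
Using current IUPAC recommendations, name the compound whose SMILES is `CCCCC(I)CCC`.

4-iodooctane

The longest carbon chain is 8 atoms: the parent is octane.
Choose the numbering such that the substituent locant set {4} is lower than {5} at the first point of difference.
With this numbering: an iodo group at C-4.
Putting it together: 4-iodooctane.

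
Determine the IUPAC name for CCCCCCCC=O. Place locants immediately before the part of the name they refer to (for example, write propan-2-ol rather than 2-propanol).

Counting along the main chain through the –CHO group gives 8 carbons: the parent is octane.
An aldehyde (terminal –CHO) is the principal characteristic group, giving the suffix -al.
Number the chain so that the aldehyde carbon is C-1 by definition.
Assembling the pieces gives octanal.

octanal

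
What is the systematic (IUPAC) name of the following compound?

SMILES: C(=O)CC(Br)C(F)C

Counting along the main chain through the –CHO group gives 5 carbons: the parent is pentane.
The highest-priority functional group is an aldehyde (terminal –CHO), so the name ends in -al.
Number the chain so that the aldehyde carbon is C-1 by definition.
This places a bromo group at C-3; a fluoro group at C-4.
Prefixes are listed alphabetically: bromo, fluoro.
Putting it together: 3-bromo-4-fluoropentanal.

3-bromo-4-fluoropentanal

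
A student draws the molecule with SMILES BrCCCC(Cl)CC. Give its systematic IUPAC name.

1-bromo-4-chlorohexane

The longest carbon chain is 6 atoms: the parent is hexane.
Number the chain so that the substituent locant set {1,4} is lower than {3,6} at the first point of difference.
This places a bromo group at C-1; a chloro group at C-4.
The substituents are ordered alphabetically, ignoring any di-/tri- multipliers.
The name is 1-bromo-4-chlorohexane.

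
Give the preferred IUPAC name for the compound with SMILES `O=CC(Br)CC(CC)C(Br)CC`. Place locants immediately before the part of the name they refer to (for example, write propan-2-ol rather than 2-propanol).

2,5-dibromo-4-ethylheptanal

Counting along the main chain through the –CHO group gives 7 carbons: the parent is heptane.
The highest-priority functional group is an aldehyde (terminal –CHO), so the name ends in -al.
Choose the numbering such that the aldehyde carbon is C-1 by definition.
That gives bromo groups at C-2 and C-5; an ethyl group at C-4.
The substituents are ordered alphabetically, ignoring any di-/tri- multipliers.
The name is 2,5-dibromo-4-ethylheptanal.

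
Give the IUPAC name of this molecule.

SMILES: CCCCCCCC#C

non-1-yne

The longest carbon chain that includes the multiple bond has 9 carbons, so the parent hydride is nonane.
There is one C≡C triple bond, indicated by the ending -yne.
The numbering direction is chosen so that numbering from this end puts the triple bond at C-1 rather than C-8.
With this numbering: the triple bond between C-1 and C-2.
The name is non-1-yne.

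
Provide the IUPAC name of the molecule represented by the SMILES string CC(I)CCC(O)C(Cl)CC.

The longest carbon chain that includes the –OH group has 8 carbons, so the parent hydride is octane.
An alcohol (–OH) is the principal characteristic group, giving the suffix -ol.
Number the chain so that numbering from this end puts the hydroxyl group at C-4 rather than C-5.
That gives the hydroxyl at C-4; a chloro group at C-3; an iodo group at C-7.
Prefixes are listed alphabetically: chloro, iodo.
Assembling the pieces gives 3-chloro-7-iodooctan-4-ol.

3-chloro-7-iodooctan-4-ol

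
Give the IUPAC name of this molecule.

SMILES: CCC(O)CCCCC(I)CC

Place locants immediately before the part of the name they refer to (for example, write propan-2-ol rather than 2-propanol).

The longest chain bearing the –OH group is 10 carbons long (decane).
The highest-priority functional group is an alcohol (–OH), so the name ends in -ol.
Number the chain so that numbering from this end puts the hydroxyl group at C-3 rather than C-8.
That gives the hydroxyl at C-3; an iodo group at C-8.
The name is 8-iododecan-3-ol.

8-iododecan-3-ol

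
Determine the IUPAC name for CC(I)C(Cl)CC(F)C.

3-chloro-5-fluoro-2-iodohexane

The longest carbon chain is 6 atoms: the parent is hexane.
Choose the numbering such that the substituent locant set {2,3,5} is lower than {2,4,5} at the first point of difference.
That gives a chloro group at C-3; a fluoro group at C-5; an iodo group at C-2.
The substituents are ordered alphabetically, ignoring any di-/tri- multipliers.
Putting it together: 3-chloro-5-fluoro-2-iodohexane.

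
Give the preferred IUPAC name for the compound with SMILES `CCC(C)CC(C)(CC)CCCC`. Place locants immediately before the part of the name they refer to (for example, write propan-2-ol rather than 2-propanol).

5-ethyl-3,5-dimethylnonane

The parent chain contains 9 carbons (nonane).
The numbering direction is chosen so that the substituent locant set {3,5,5} is lower than {5,5,7} at the first point of difference.
That gives an ethyl group at C-5; methyl groups at C-3 and C-5.
The substituents are ordered alphabetically, ignoring any di-/tri- multipliers.
The name is 5-ethyl-3,5-dimethylnonane.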